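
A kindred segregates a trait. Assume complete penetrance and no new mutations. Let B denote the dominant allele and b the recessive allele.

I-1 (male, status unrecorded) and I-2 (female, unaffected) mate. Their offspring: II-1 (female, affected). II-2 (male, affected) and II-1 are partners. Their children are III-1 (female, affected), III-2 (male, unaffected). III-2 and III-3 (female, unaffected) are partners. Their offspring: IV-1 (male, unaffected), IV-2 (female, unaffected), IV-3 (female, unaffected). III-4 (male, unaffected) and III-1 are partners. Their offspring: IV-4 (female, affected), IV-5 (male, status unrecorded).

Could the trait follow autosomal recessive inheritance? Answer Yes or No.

No

Under autosomal recessive, III-2 (unaffected, male) cannot arise from II-2 (affected) × II-1 (affected).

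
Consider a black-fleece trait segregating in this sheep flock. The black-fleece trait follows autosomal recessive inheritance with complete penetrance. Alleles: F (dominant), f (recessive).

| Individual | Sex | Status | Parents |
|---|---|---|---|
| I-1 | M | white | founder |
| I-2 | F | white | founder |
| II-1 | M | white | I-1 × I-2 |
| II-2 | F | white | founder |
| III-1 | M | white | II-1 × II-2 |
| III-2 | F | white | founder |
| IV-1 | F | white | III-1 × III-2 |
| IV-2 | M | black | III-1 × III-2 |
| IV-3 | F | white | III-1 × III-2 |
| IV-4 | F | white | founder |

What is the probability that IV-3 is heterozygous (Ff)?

III-1 is white so carries F and passed f to IV-2 (ff), so III-1 is Ff.
III-2 is white so carries F and passed f to IV-2 (ff), so III-2 is Ff.
Their cross gives offspring ratios 1/4 FF : 1/2 Ff : 1/4 ff. Conditioning on IV-3 being white, P(Ff) = 1/2 / 3/4 = 2/3.

2/3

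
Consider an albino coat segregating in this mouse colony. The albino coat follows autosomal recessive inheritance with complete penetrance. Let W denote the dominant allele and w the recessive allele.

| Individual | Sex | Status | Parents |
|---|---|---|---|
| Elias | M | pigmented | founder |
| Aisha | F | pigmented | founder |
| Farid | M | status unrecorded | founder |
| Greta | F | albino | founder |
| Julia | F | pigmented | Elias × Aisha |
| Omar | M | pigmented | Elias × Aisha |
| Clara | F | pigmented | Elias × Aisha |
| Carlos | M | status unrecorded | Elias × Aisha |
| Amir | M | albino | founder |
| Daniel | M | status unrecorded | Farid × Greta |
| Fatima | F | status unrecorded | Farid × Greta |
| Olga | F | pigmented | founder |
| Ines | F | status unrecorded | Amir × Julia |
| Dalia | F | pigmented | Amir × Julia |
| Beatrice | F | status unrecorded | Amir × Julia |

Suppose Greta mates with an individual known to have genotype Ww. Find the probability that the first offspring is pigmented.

1/2

Greta is albino, so Greta is ww.
The cross gives 1/2 Ww : 1/2 ww, so P(offspring is pigmented) = 1/2.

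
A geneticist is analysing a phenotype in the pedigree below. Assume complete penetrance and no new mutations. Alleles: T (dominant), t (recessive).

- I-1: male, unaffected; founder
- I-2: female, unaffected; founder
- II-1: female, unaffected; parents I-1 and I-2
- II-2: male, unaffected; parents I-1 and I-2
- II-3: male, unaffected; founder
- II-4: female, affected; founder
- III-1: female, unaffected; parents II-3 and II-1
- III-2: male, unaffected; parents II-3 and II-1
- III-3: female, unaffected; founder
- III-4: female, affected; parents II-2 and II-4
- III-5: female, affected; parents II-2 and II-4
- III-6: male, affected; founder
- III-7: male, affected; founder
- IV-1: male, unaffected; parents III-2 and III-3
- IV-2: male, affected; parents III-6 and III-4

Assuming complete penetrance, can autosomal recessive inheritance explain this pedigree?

A consistent assignment under autosomal recessive exists: I-1 TT, I-2 Tt, II-1 TT, II-2 Tt, II-3 TT, II-4 tt, III-1 TT, III-2 TT, III-3 TT, III-4 tt, III-5 tt, III-6 tt, III-7 tt, IV-1 TT, IV-2 tt.
In this assignment every recorded phenotype matches its genotype and every non-founder's genotype is obtainable from its parents' genotypes, so the pedigree is consistent.

Yes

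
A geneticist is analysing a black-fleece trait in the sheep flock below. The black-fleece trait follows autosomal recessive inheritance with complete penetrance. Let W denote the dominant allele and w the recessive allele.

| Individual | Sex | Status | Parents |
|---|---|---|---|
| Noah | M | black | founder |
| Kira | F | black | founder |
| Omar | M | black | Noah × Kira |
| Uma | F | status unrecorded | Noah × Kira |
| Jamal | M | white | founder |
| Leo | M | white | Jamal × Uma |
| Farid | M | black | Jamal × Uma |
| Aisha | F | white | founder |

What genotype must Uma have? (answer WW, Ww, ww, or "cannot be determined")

From phenotype alone, Uma is WW or Ww or ww.
Uma received w from Noah (ww) and received w from Kira (ww), so Uma is ww.

ww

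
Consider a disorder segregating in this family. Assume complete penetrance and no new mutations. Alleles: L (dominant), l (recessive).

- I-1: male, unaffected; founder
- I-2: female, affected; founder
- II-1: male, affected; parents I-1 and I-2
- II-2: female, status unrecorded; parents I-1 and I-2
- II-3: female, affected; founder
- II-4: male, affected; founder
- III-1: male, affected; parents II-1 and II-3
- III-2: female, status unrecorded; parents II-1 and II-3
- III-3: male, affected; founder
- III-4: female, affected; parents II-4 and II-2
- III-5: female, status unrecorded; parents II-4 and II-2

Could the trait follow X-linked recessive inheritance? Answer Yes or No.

Yes

A consistent assignment under X-linked recessive exists: I-1 X^L Y, I-2 X^l X^l, II-1 X^l Y, II-2 X^L X^l, II-3 X^l X^l, II-4 X^l Y, III-1 X^l Y, III-2 X^l X^l, III-3 X^l Y, III-4 X^l X^l, III-5 X^L X^l.
In this assignment every recorded phenotype matches its genotype and every non-founder's genotype is obtainable from its parents' genotypes, so the pedigree is consistent.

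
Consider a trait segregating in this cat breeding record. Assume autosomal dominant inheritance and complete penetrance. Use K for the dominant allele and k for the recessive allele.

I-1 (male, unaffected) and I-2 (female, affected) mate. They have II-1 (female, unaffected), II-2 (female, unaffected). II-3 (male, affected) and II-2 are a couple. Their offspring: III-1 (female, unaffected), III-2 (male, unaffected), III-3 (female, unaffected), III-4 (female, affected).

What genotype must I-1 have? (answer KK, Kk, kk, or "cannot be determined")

I-1 is unaffected, so I-1 is kk.

kk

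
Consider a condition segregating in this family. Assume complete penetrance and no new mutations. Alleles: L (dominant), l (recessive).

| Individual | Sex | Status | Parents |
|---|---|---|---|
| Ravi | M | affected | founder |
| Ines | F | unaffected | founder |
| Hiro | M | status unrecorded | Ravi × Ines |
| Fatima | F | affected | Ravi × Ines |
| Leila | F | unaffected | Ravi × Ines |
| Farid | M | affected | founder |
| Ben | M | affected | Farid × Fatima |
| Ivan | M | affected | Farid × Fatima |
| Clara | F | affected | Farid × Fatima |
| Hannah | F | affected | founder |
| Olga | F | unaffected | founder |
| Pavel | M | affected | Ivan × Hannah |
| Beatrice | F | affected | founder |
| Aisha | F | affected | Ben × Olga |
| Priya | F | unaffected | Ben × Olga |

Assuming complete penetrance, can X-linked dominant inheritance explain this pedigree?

Under X-linked dominant, Leila (unaffected, female) cannot arise from Ravi (affected) × Ines (unaffected).

No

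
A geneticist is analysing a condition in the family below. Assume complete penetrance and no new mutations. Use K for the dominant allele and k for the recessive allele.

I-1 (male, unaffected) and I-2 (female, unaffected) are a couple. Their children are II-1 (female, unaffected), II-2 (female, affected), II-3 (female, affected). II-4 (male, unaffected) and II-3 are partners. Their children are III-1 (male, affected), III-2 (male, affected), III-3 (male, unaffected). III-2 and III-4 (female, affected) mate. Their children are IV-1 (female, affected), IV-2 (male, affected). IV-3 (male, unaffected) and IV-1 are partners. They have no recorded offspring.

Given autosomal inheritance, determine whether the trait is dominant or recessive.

recessive

I-1 and I-2 are both unaffected yet have an affected child II-2. Under dominance, an affected child requires at least one affected parent, so the trait cannot be dominant.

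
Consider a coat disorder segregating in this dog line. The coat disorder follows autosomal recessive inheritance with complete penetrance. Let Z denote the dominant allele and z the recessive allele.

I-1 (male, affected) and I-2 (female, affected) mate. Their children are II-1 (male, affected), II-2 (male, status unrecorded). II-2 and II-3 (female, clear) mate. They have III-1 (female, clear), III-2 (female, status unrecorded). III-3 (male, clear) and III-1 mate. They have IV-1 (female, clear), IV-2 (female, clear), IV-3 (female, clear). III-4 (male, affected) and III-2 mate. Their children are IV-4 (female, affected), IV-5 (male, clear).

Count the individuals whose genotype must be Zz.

Obligate heterozygotes: III-1 is clear so carries Z and received z from II-2 (zz), so III-1 is Zz; III-2 passed Z to IV-5 (Zz, whose z came from III-4) and received z from II-2 (zz), so III-2 is Zz; IV-5 is clear so carries Z and received z from III-4 (zz), so IV-5 is Zz.
Every other individual is either homozygous by phenotype or has at least one consistent homozygous assignment, so the count is 3.

3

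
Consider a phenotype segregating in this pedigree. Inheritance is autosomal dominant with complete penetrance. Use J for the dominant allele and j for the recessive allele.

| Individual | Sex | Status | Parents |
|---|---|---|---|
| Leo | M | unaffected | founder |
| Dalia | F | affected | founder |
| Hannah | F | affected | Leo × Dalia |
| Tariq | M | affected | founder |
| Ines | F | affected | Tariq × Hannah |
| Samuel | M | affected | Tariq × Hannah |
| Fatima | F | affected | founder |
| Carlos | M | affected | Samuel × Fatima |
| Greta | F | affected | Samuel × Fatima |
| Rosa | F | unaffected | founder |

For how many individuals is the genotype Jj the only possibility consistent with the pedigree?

1

Obligate heterozygotes: Hannah is affected so carries J and received j from Leo (jj), so Hannah is Jj.
Every other individual is either homozygous by phenotype or has at least one consistent homozygous assignment, so the count is 1.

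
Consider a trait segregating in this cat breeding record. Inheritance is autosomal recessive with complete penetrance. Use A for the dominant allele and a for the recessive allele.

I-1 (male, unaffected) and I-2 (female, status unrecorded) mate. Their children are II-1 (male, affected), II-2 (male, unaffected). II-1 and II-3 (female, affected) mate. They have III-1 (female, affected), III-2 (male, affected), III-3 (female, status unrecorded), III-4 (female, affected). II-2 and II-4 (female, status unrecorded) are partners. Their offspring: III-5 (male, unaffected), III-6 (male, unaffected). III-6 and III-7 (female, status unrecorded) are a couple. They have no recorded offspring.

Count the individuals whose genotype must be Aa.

1

Obligate heterozygotes: I-1 is unaffected so carries A and passed a to II-1 (aa), so I-1 is Aa.
Every other individual is either homozygous by phenotype or has at least one consistent homozygous assignment, so the count is 1.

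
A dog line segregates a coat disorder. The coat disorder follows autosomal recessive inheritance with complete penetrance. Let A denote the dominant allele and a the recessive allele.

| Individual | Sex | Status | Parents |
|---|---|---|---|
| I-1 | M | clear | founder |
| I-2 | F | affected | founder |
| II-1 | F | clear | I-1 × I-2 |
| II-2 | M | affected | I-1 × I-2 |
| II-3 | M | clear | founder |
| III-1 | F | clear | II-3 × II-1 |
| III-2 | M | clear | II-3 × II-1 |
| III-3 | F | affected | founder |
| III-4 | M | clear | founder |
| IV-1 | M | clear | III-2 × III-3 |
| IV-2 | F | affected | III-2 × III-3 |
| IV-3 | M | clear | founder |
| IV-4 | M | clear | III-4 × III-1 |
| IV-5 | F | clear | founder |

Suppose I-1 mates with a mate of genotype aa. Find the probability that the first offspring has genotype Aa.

I-1 is clear so carries A and passed a to II-2 (aa), so I-1 is Aa.
The cross gives 1/2 Aa : 1/2 aa, so P(offspring has genotype Aa) = 1/2.

1/2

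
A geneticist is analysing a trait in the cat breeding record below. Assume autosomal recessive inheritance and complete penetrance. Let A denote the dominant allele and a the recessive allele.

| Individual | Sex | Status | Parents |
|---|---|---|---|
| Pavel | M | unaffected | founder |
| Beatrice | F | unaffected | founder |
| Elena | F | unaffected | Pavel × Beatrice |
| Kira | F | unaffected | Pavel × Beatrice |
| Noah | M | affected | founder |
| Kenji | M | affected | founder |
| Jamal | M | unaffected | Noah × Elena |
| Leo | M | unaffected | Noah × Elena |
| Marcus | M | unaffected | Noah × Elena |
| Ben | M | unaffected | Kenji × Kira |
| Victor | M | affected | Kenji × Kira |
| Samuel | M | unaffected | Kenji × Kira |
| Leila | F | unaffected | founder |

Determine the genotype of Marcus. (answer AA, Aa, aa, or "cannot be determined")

From phenotype alone, Marcus is AA or Aa.
Marcus is unaffected so carries A and received a from Noah (aa), so Marcus is Aa.

Aa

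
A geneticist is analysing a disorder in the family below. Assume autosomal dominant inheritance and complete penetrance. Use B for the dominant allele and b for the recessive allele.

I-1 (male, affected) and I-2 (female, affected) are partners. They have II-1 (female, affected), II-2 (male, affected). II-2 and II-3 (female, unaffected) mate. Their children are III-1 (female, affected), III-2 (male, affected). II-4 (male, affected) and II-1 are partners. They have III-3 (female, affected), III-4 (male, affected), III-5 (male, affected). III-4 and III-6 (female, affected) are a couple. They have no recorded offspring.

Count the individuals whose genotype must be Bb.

2

Obligate heterozygotes: III-1 is affected so carries B and received b from II-3 (bb), so III-1 is Bb; III-2 is affected so carries B and received b from II-3 (bb), so III-2 is Bb.
Every other individual is either homozygous by phenotype or has at least one consistent homozygous assignment, so the count is 2.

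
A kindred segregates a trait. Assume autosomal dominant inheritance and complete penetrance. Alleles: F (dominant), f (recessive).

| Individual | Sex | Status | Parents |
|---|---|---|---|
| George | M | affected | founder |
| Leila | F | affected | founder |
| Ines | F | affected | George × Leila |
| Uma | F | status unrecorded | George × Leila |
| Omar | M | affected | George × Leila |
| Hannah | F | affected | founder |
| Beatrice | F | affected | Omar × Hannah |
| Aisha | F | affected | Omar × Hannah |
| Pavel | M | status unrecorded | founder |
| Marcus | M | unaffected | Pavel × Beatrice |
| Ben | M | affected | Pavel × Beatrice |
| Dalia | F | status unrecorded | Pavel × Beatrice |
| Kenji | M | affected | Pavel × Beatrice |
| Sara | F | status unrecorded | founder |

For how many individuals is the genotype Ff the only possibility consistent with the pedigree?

1

Obligate heterozygotes: Beatrice is affected so carries F and passed f to Marcus (ff), so Beatrice is Ff.
Every other individual is either homozygous by phenotype or has at least one consistent homozygous assignment, so the count is 1.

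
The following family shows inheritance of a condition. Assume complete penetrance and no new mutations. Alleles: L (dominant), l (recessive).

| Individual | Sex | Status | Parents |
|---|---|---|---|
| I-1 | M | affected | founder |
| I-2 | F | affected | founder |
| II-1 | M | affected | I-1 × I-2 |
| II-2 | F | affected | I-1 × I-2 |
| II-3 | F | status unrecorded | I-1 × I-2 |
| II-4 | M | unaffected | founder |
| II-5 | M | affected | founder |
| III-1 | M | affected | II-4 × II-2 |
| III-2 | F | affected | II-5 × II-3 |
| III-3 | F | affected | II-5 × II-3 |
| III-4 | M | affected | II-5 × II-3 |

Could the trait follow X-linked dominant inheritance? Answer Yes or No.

A consistent assignment under X-linked dominant exists: I-1 X^L Y, I-2 X^L X^L, II-1 X^L Y, II-2 X^L X^L, II-3 X^L X^L, II-4 X^l Y, II-5 X^L Y, III-1 X^L Y, III-2 X^L X^L, III-3 X^L X^L, III-4 X^L Y.
In this assignment every recorded phenotype matches its genotype and every non-founder's genotype is obtainable from its parents' genotypes, so the pedigree is consistent.

Yes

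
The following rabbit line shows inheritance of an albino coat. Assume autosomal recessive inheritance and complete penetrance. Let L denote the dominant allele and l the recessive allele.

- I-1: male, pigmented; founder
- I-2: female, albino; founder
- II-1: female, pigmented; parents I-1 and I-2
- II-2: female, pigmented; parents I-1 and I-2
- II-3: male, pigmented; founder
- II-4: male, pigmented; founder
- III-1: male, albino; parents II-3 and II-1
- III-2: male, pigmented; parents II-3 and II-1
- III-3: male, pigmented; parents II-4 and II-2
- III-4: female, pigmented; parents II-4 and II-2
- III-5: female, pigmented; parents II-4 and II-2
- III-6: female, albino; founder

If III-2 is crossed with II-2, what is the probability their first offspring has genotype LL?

1/3

II-3 is pigmented so carries L and passed l to III-1 (ll), so II-3 is Ll.
II-1 is pigmented so carries L and received l from I-2 (ll), so II-1 is Ll.
III-2 is a pigmented offspring of II-3 (Ll) × II-1 (Ll), whose cross gives 1/4 LL : 1/2 Ll : 1/4 ll; conditioning on being pigmented, III-2 is LL with probability 1/3, Ll with probability 2/3.
II-2 is pigmented so carries L and received l from I-2 (ll), so II-2 is Ll.
Summing over parental genotype combinations, P(offspring has genotype LL) = 1/3·1/2 + 2/3·1/4 = 1/3.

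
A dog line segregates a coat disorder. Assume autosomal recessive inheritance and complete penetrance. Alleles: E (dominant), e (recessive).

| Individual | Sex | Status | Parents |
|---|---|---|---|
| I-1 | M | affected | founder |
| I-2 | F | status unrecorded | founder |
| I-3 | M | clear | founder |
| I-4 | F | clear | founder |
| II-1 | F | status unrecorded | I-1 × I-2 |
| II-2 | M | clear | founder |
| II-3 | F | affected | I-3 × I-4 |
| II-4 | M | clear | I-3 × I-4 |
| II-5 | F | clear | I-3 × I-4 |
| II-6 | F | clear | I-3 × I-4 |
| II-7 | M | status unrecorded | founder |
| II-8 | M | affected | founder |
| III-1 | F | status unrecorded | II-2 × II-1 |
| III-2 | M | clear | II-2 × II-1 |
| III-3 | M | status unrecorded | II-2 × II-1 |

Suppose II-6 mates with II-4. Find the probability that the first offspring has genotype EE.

4/9

I-3 is clear so carries E and passed e to II-3 (ee), so I-3 is Ee.
I-4 is clear so carries E and passed e to II-3 (ee), so I-4 is Ee.
II-6 is a clear offspring of I-3 (Ee) × I-4 (Ee), whose cross gives 1/4 EE : 1/2 Ee : 1/4 ee; conditioning on being clear, II-6 is EE with probability 1/3, Ee with probability 2/3.
II-4 is a clear offspring of I-3 (Ee) × I-4 (Ee), whose cross gives 1/4 EE : 1/2 Ee : 1/4 ee; conditioning on being clear, II-4 is EE with probability 1/3, Ee with probability 2/3.
Summing over parental genotype combinations, P(offspring has genotype EE) = 1/9·1 + 2/9·1/2 + 2/9·1/2 + 4/9·1/4 = 4/9.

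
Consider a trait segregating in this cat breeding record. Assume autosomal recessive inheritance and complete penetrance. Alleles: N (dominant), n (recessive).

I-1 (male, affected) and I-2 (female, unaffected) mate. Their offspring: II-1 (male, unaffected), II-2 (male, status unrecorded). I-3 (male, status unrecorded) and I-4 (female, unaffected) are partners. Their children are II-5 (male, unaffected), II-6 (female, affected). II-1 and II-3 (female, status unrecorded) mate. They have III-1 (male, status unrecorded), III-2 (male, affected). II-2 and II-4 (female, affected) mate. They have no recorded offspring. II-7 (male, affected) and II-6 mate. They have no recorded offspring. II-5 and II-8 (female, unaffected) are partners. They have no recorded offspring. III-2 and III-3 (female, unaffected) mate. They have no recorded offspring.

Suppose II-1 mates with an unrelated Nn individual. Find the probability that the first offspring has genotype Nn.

II-1 is unaffected so carries N and received n from I-1 (nn), so II-1 is Nn.
The cross gives 1/4 NN : 1/2 Nn : 1/4 nn, so P(offspring has genotype Nn) = 1/2.

1/2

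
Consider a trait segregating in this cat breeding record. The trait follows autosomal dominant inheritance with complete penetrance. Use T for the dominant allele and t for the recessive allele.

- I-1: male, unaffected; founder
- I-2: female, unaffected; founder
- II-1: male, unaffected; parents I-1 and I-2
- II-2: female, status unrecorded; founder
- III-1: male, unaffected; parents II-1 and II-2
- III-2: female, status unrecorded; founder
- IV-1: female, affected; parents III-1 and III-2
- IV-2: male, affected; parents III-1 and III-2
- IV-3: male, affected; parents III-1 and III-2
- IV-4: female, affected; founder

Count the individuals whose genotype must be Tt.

Obligate heterozygotes: IV-1 is affected so carries T and received t from III-1 (tt), so IV-1 is Tt; IV-2 is affected so carries T and received t from III-1 (tt), so IV-2 is Tt; IV-3 is affected so carries T and received t from III-1 (tt), so IV-3 is Tt.
Every other individual is either homozygous by phenotype or has at least one consistent homozygous assignment, so the count is 3.

3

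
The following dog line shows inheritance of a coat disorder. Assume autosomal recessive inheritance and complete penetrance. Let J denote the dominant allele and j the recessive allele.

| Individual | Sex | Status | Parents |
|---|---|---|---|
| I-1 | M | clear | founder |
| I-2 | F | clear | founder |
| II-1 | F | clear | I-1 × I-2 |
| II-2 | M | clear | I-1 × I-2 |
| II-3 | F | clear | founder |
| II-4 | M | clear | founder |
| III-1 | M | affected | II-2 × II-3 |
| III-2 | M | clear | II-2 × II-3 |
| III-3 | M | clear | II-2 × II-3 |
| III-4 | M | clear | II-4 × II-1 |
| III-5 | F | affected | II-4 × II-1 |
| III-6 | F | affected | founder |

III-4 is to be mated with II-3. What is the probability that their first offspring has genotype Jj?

II-4 is clear so carries J and passed j to III-5 (jj), so II-4 is Jj.
II-1 is clear so carries J and passed j to III-5 (jj), so II-1 is Jj.
III-4 is a clear offspring of II-4 (Jj) × II-1 (Jj), whose cross gives 1/4 JJ : 1/2 Jj : 1/4 jj; conditioning on being clear, III-4 is JJ with probability 1/3, Jj with probability 2/3.
II-3 is clear so carries J and passed j to III-1 (jj), so II-3 is Jj.
Summing over parental genotype combinations, P(offspring has genotype Jj) = 1/3·1/2 + 2/3·1/2 = 1/2.

1/2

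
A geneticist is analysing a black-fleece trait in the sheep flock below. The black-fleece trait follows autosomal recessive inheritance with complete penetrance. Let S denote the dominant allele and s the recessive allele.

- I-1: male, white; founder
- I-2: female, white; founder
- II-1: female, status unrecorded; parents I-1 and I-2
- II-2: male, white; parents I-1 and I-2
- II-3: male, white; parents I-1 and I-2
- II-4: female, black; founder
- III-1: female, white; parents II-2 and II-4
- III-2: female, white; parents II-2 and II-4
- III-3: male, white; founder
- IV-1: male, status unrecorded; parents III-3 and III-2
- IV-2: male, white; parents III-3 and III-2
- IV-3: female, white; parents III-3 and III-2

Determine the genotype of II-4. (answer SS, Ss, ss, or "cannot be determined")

ss

II-4 is black, so II-4 is ss.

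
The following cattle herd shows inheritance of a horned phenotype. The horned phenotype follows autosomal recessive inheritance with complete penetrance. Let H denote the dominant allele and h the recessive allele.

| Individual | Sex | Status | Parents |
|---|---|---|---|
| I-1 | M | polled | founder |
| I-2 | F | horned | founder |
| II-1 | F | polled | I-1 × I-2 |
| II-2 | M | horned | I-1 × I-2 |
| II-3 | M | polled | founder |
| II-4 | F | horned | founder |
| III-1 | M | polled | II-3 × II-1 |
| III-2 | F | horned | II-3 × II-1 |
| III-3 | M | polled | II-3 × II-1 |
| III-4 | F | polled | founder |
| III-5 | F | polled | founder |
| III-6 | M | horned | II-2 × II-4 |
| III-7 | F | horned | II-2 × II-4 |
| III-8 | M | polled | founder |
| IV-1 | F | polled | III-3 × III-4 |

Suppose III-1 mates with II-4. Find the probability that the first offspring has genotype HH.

II-3 is polled so carries H and passed h to III-2 (hh), so II-3 is Hh.
II-1 is polled so carries H and received h from I-2 (hh), so II-1 is Hh.
III-1 is a polled offspring of II-3 (Hh) × II-1 (Hh), whose cross gives 1/4 HH : 1/2 Hh : 1/4 hh; conditioning on being polled, III-1 is HH with probability 1/3, Hh with probability 2/3.
II-4 is horned, so II-4 is hh.
Summing over parental genotype combinations, P(offspring has genotype HH) = 0 = 0.

0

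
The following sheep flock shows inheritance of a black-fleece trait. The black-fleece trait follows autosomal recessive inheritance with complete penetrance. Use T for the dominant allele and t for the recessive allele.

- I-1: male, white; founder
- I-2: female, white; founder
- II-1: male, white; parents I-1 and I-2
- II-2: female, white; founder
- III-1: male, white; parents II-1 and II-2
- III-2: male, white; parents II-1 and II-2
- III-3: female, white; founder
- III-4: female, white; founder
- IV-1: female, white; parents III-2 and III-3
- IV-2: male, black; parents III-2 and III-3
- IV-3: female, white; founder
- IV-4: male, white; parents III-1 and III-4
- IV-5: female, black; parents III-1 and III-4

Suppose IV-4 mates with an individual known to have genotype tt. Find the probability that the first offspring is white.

III-1 is white so carries T and passed t to IV-5 (tt), so III-1 is Tt.
III-4 is white so carries T and passed t to IV-5 (tt), so III-4 is Tt.
IV-4 is a white offspring of III-1 (Tt) × III-4 (Tt), whose cross gives 1/4 TT : 1/2 Tt : 1/4 tt; conditioning on being white, IV-4 is TT with probability 1/3, Tt with probability 2/3.
Summing over parental genotype combinations, P(offspring is white) = 1/3·1 + 2/3·1/2 = 2/3.

2/3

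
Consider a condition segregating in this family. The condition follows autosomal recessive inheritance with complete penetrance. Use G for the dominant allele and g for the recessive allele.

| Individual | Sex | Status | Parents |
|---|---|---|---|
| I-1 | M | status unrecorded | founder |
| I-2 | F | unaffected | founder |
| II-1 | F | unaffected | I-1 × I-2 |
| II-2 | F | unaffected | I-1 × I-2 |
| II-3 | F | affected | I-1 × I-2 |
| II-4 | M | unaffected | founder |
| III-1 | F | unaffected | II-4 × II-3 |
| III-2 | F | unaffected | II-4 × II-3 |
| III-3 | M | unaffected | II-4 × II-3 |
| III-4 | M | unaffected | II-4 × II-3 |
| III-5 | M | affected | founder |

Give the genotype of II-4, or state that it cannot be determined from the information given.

cannot be determined

II-4's phenotype allows GG or Gg, and no parent or child forces a single allele at both positions; consistent genotype assignments exist with II-4 as GG or Gg.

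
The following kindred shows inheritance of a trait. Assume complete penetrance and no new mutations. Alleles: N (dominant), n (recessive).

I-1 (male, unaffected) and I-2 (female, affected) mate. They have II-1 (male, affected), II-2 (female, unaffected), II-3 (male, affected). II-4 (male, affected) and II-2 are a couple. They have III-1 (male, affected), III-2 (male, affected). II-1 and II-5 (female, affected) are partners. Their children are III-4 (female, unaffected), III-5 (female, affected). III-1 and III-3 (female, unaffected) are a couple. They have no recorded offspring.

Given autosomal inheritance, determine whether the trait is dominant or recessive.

II-1 and II-5 are both affected yet have an unaffected child III-4. Under a recessive model two affected parents are homozygous and every child would be affected, so the trait cannot be recessive.

dominant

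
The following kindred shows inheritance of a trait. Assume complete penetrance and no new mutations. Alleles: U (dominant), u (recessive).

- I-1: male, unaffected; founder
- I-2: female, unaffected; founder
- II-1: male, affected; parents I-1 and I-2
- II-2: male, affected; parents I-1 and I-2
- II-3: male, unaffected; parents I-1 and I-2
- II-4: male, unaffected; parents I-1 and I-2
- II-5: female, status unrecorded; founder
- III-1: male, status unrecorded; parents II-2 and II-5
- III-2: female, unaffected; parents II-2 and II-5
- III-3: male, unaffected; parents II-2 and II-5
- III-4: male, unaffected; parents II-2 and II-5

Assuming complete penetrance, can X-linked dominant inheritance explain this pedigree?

No

Under X-linked dominant, II-1 (affected, male) cannot arise from I-1 (unaffected) × I-2 (unaffected).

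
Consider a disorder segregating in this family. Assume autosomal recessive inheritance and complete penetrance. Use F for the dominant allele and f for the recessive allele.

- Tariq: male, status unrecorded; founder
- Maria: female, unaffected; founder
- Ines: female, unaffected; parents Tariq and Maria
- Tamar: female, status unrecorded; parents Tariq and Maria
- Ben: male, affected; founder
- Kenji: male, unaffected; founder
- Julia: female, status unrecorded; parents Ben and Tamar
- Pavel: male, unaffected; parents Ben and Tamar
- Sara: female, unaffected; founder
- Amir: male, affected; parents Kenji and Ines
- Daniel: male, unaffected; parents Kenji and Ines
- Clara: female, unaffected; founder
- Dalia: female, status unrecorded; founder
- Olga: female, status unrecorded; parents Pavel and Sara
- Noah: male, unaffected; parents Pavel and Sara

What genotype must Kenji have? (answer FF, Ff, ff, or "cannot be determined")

From phenotype alone, Kenji is FF or Ff.
Kenji is unaffected so carries F and passed f to Amir (ff), so Kenji is Ff.

Ff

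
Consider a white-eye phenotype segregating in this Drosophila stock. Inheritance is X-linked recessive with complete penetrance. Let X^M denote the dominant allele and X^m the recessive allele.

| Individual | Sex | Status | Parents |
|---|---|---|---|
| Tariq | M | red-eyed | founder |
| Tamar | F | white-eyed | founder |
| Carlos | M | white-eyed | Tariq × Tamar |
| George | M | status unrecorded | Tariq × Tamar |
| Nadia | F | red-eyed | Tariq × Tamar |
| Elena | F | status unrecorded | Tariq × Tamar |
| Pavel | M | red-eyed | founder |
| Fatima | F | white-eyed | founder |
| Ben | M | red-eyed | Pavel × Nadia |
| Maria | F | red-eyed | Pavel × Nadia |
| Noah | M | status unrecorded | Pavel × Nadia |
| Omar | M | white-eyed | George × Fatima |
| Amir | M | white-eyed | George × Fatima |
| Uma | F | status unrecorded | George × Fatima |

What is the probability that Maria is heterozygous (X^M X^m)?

Pavel is red-eyed, so Pavel is X^M Y.
Nadia is red-eyed so carries M and received m from Tamar (X^m X^m), so Nadia is X^M X^m.
Their cross gives offspring ratios 1/2 X^M X^M : 1/2 X^M X^m. Conditioning on Maria being red-eyed, P(X^M X^m) = 1/2 / 1 = 1/2.

1/2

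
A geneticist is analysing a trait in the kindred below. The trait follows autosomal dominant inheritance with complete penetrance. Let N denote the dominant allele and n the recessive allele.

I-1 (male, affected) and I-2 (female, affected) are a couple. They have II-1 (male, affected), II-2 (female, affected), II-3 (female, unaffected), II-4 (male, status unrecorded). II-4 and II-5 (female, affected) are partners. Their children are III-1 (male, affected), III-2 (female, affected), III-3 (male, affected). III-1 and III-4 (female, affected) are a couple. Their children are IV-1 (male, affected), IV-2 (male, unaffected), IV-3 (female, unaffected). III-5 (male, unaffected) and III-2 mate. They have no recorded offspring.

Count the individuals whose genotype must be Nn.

Obligate heterozygotes: I-1 is affected so carries N and passed n to II-3 (nn), so I-1 is Nn; I-2 is affected so carries N and passed n to II-3 (nn), so I-2 is Nn; III-1 is affected so carries N and passed n to IV-2 (nn), so III-1 is Nn; III-4 is affected so carries N and passed n to IV-2 (nn), so III-4 is Nn.
Every other individual is either homozygous by phenotype or has at least one consistent homozygous assignment, so the count is 4.

4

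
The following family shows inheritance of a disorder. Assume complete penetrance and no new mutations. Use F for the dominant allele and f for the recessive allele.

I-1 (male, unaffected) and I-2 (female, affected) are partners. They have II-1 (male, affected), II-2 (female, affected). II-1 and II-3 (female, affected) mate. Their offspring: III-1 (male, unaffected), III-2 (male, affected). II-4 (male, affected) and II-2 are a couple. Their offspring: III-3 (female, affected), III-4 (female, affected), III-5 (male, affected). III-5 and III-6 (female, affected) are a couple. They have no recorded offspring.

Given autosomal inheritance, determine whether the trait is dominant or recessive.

dominant

II-1 and II-3 are both affected yet have an unaffected child III-1. Under a recessive model two affected parents are homozygous and every child would be affected, so the trait cannot be recessive.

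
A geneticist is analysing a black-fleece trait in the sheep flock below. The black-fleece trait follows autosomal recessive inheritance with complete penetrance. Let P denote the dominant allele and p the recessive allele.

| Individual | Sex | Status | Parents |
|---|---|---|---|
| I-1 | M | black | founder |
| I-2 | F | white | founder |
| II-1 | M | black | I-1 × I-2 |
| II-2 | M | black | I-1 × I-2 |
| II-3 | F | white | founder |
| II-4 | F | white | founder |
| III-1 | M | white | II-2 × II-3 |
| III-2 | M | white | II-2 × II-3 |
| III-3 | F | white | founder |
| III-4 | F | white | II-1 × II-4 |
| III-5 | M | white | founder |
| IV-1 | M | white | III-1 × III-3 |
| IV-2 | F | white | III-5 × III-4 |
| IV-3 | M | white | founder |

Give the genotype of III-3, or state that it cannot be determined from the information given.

cannot be determined

III-3's phenotype allows PP or Pp, and no parent or child forces a single allele at both positions; consistent genotype assignments exist with III-3 as PP or Pp.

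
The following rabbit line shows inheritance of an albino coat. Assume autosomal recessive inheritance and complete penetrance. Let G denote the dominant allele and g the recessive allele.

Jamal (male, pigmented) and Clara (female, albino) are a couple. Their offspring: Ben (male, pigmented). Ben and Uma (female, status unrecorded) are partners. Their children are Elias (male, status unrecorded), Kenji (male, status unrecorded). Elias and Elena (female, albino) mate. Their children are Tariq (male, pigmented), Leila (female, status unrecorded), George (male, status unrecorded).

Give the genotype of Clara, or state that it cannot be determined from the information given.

Clara is albino, so Clara is gg.

gg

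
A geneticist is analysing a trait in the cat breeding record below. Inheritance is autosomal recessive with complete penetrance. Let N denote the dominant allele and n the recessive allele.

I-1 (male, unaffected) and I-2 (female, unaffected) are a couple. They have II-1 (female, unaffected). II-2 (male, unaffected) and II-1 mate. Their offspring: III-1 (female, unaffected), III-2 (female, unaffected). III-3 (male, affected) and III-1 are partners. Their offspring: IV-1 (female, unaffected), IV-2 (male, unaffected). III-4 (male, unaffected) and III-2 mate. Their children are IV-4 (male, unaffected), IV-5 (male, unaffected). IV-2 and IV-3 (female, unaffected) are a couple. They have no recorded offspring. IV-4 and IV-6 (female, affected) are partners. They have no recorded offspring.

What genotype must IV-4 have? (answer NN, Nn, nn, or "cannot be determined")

cannot be determined

IV-4's phenotype allows NN or Nn, and no parent or child forces a single allele at both positions; consistent genotype assignments exist with IV-4 as NN or Nn.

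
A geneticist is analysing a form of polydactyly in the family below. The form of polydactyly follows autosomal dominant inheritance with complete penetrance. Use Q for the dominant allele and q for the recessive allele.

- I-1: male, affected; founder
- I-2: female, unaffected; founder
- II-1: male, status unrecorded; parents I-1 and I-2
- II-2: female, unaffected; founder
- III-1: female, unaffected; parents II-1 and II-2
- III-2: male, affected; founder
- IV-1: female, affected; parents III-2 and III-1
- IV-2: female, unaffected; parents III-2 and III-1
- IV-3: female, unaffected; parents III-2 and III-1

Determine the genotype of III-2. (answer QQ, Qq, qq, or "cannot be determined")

Qq

From phenotype alone, III-2 is QQ or Qq.
III-2 is affected so carries Q and passed q to IV-2 (qq), so III-2 is Qq.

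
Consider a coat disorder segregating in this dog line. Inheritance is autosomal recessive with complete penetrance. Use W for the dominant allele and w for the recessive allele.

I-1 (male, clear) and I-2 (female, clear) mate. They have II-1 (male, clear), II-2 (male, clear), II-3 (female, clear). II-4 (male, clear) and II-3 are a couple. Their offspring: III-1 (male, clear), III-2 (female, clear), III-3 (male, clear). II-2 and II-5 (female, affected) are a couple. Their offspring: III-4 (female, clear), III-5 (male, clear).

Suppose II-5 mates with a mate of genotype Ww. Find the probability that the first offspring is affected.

II-5 is affected, so II-5 is ww.
The cross gives 1/2 Ww : 1/2 ww, so P(offspring is affected) = 1/2.

1/2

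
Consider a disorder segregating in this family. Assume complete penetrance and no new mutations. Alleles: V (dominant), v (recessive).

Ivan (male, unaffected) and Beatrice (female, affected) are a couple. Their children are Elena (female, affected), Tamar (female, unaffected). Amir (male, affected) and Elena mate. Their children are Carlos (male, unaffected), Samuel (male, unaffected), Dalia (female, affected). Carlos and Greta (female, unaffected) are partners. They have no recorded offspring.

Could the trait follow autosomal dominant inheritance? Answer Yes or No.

Yes

A consistent assignment under autosomal dominant exists: Ivan vv, Beatrice Vv, Elena Vv, Tamar vv, Amir Vv, Carlos vv, Samuel vv, Dalia VV, Greta vv.
In this assignment every recorded phenotype matches its genotype and every non-founder's genotype is obtainable from its parents' genotypes, so the pedigree is consistent.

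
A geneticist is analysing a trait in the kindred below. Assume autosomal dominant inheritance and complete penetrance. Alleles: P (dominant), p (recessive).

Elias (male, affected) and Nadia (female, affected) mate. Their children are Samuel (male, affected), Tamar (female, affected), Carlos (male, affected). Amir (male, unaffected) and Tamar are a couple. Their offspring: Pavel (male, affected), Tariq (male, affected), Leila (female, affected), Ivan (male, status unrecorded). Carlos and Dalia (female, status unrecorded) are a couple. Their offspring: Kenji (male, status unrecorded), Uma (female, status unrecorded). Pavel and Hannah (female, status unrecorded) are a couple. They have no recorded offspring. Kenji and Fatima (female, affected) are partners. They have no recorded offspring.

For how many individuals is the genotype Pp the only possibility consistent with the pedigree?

3

Obligate heterozygotes: Pavel is affected so carries P and received p from Amir (pp), so Pavel is Pp; Tariq is affected so carries P and received p from Amir (pp), so Tariq is Pp; Leila is affected so carries P and received p from Amir (pp), so Leila is Pp.
Every other individual is either homozygous by phenotype or has at least one consistent homozygous assignment, so the count is 3.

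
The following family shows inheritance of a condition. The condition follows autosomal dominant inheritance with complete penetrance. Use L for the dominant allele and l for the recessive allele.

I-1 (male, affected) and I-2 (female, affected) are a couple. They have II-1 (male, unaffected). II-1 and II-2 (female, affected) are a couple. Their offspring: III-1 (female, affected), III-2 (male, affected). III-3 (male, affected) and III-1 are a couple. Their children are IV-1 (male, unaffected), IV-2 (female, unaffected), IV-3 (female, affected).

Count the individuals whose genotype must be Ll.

5

Obligate heterozygotes: I-1 is affected so carries L and passed l to II-1 (ll), so I-1 is Ll; I-2 is affected so carries L and passed l to II-1 (ll), so I-2 is Ll; III-1 is affected so carries L and received l from II-1 (ll), so III-1 is Ll; III-2 is affected so carries L and received l from II-1 (ll), so III-2 is Ll; III-3 is affected so carries L and passed l to IV-1 (ll), so III-3 is Ll.
Every other individual is either homozygous by phenotype or has at least one consistent homozygous assignment, so the count is 5.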